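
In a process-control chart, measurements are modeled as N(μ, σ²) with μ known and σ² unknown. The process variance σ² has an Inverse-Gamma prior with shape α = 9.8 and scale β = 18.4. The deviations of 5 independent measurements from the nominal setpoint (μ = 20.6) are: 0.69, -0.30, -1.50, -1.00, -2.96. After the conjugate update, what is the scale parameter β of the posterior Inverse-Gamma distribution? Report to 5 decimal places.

24.68885

With known mean μ and an Inverse-Gamma(α, β) prior on σ², the Normal likelihood is conjugate: posterior is Inv-Gamma(α + n/2, β + Σ(xᵢ−μ)²/2).
Σ(xᵢ−μ)² = (0.69)² + (-0.30)² + (-1.50)² + (-1.00)² + (-2.96)² = 12.5777.
Posterior: Inv-Gamma(9.8 + 5/2, 18.4 + 12.5777/2) = Inv-Gamma(12.30, 24.68885).
Posterior β = 24.68885.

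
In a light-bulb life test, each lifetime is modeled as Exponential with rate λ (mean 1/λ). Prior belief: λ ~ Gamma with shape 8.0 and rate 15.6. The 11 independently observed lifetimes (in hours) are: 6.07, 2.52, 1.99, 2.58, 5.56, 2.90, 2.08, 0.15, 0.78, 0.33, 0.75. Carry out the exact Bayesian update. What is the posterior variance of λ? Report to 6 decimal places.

0.011134

With a Gamma(shape α, rate β) prior on the exponential rate λ, the posterior after n observations with total T = Σxᵢ is Gamma(α+n, β+T).
Sum of observations T = 25.71 hours; n = 11.
Posterior: Gamma(8.0+11, 15.6+25.71) = Gamma(19.0, 41.31).
Var = α/β² = 0.011134.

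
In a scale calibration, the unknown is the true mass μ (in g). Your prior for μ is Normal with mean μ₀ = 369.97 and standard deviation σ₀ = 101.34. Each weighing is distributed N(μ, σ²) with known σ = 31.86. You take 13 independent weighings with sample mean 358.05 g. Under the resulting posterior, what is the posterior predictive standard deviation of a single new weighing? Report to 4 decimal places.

33.0538

For Normal data with known variance σ², a Normal(μ₀, σ₀²) prior on μ is conjugate. Posterior precision = 1/σ₀² + n/σ²; posterior mean is the precision-weighted average of μ₀ and x̄.
σ₀² = 101.34² = 10269.7956, σ² = 31.86² = 1015.0596; σ² + n·σ₀² = 1015.0596 + 13·10269.7956 = 134522.4024.
Posterior precision = 1/σ₀² + n/σ² = 1/10269.7956 + 13/1015.0596 = (σ² + n·σ₀²)/(σ₀²σ²) = 134522.4024/(10269.7956·1015.0596); posterior variance σₙ² = σ₀²σ²/(σ² + n·σ₀²) = 10269.7956·1015.0596/134522.4024 = 77.492332.
Predictive variance for one new observation = σₙ² + σ² = 10269.7956·1015.0596/134522.4024 + 1015.0596 = σ²·(σ₀² + 134522.4024)/134522.4024 = 1015.0596·144792.198/134522.4024 = 1092.551932; SD = √(1015.0596·144792.198/134522.4024) = 33.0538.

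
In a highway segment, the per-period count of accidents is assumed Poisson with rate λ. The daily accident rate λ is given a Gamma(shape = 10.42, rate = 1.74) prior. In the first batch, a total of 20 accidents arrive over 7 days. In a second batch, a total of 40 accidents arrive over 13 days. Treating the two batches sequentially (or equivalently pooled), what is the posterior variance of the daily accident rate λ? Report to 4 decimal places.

With a Gamma(shape α, rate β) prior, the Poisson likelihood is conjugate: the posterior is Gamma(α + ΣXᵢ, β + n).
After batch 1: Gamma(α+S, β+n) = Gamma(10.42+20, 1.74+7) = Gamma(30.42, 8.74).
After batch 2: Gamma(α+S, β+n) = Gamma(30.42+40, 8.74+13) = Gamma(70.42, 21.74).
Var = α/β² = 70.42/21.74² = 0.1490.

0.1490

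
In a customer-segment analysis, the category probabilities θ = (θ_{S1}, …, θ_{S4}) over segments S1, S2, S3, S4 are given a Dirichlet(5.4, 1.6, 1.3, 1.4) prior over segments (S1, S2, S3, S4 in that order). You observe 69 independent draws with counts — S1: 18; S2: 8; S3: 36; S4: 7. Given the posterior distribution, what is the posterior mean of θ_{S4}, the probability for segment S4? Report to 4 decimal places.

The Dirichlet prior is conjugate to the Multinomial likelihood: each posterior αⱼ = prior αⱼ + observed count nⱼ.
Posterior concentration: (23.4, 9.6, 37.3, 8.4), total = 78.7.
E[θ_{S4}|data] = α_{S4}/Σα = 8.4/78.7 = 0.1067.

0.1067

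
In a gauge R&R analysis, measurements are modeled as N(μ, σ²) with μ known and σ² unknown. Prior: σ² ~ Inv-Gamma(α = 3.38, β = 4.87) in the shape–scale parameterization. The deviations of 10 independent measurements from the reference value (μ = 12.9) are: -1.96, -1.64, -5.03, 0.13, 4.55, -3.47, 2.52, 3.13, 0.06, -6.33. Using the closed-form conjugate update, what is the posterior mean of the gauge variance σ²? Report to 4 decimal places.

With known mean μ and an Inverse-Gamma(α, β) prior on σ², the Normal likelihood is conjugate: posterior is Inv-Gamma(α + n/2, β + Σ(xᵢ−μ)²/2).
Σ(xᵢ−μ)² = (-1.96)² + (-1.64)² + (-5.03)² + (0.13)² + (4.55)² + (-3.47)² + (2.52)² + (3.13)² + (0.06)² + (-6.33)² = 120.8122.
Posterior: Inv-Gamma(3.38 + 10/2, 4.87 + 120.8122/2) = Inv-Gamma(8.38, 65.27610).
E[σ²|data] = β/(α−1) = 65.27610/7.38 = 8.8450.

8.8450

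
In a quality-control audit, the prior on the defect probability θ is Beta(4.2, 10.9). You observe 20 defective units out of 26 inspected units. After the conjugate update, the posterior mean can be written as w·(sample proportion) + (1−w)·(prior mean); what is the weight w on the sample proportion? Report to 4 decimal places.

0.6326

The Beta prior is conjugate to a Binomial/Bernoulli likelihood; the update adds successes to α and failures to β.
Posterior mean = (α₀+k)/(α₀+β₀+n) = [n/(α₀+β₀+n)]·(k/n) + [(α₀+β₀)/(α₀+β₀+n)]·α₀/(α₀+β₀), so only n and the prior enter the weight.
The weight on the data is w = n/(α₀+β₀+n) = 26/(4.2+10.9+26) = 26/41.1 = 0.6326.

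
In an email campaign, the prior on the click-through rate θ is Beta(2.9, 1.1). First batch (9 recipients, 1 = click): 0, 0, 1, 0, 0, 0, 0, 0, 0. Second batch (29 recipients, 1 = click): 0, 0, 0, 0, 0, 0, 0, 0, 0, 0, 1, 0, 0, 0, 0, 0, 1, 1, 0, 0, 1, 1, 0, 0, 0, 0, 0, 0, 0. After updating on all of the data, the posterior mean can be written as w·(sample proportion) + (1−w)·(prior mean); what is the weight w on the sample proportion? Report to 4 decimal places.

0.9048

The Beta prior is conjugate to a Binomial/Bernoulli likelihood; the update adds successes to α and failures to β.
Total number of recipients: n = 9 + 29 = 38.
Posterior mean = (α₀+k)/(α₀+β₀+n) = [n/(α₀+β₀+n)]·(k/n) + [(α₀+β₀)/(α₀+β₀+n)]·α₀/(α₀+β₀), so only n and the prior enter the weight.
The weight on the data is w = n/(α₀+β₀+n) = 38/(2.9+1.1+38) = 38/42.0 = 0.9048.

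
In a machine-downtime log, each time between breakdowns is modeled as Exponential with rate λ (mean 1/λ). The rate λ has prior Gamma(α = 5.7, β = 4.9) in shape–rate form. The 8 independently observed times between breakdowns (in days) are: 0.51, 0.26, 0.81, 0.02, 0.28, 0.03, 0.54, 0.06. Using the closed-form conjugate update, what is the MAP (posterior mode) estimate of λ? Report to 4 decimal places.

1.7139

With a Gamma(shape α, rate β) prior on the exponential rate λ, the posterior after n observations with total T = Σxᵢ is Gamma(α+n, β+T).
Sum of observations T = 2.51 days; n = 8.
Posterior: Gamma(5.7+8, 4.9+2.51) = Gamma(13.7, 7.41).
Mode = (α−1)/β = 1.7139.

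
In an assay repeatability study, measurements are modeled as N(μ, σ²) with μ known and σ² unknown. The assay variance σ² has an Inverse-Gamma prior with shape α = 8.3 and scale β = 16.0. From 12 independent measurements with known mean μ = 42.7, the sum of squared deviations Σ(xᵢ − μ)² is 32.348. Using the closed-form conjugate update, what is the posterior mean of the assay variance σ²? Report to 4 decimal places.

2.4191

With known mean μ and an Inverse-Gamma(α, β) prior on σ², the Normal likelihood is conjugate: posterior is Inv-Gamma(α + n/2, β + Σ(xᵢ−μ)²/2).
Posterior: Inv-Gamma(8.3 + 12/2, 16.0 + 32.348/2) = Inv-Gamma(14.30, 32.1740).
E[σ²|data] = β/(α−1) = 32.1740/13.30 = 2.4191.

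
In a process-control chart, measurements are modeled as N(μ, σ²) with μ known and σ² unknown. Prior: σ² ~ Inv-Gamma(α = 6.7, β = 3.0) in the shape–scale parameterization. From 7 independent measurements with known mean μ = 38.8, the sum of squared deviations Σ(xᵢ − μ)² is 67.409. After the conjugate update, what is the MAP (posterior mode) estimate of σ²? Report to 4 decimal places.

3.2772

With known mean μ and an Inverse-Gamma(α, β) prior on σ², the Normal likelihood is conjugate: posterior is Inv-Gamma(α + n/2, β + Σ(xᵢ−μ)²/2).
Posterior: Inv-Gamma(6.7 + 7/2, 3.0 + 67.409/2) = Inv-Gamma(10.20, 36.7045).
Mode = β/(α+1) = 36.7045/11.20 = 3.2772.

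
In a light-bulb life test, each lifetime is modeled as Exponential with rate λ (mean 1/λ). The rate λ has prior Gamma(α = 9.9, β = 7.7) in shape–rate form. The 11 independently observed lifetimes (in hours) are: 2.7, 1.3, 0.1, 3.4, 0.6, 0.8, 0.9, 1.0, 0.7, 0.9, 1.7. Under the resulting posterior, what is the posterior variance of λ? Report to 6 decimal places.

0.043978

With a Gamma(shape α, rate β) prior on the exponential rate λ, the posterior after n observations with total T = Σxᵢ is Gamma(α+n, β+T).
Sum of observations T = 14.1 hours; n = 11.
Posterior: Gamma(9.9+11, 7.7+14.1) = Gamma(20.9, 21.8).
Var = α/β² = 0.043978.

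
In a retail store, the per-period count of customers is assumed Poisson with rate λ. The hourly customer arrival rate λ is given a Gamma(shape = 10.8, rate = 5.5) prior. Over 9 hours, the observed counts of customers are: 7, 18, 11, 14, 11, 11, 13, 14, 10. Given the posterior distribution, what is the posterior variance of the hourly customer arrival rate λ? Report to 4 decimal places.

With a Gamma(shape α, rate β) prior, the Poisson likelihood is conjugate: the posterior is Gamma(α + ΣXᵢ, β + n).
Sum of counts S = 109 over n = 9 hours.
Posterior: Gamma(α+S, β+n) = Gamma(10.8+109, 5.5+9) = Gamma(119.8, 14.5).
Var = α/β² = 119.8/14.5² = 0.5698.

0.5698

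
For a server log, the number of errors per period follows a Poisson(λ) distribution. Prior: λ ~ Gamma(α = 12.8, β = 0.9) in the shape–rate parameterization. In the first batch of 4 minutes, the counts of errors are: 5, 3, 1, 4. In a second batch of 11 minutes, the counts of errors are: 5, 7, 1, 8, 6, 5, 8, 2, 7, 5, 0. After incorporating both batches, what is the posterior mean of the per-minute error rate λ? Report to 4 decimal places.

5.0189

With a Gamma(shape α, rate β) prior, the Poisson likelihood is conjugate: the posterior is Gamma(α + ΣXᵢ, β + n).
Batch 1: sum of counts S = 13 over n = 4 minutes.
After batch 1: Gamma(α+S, β+n) = Gamma(12.8+13, 0.9+4) = Gamma(25.8, 4.9).
Batch 2: sum of counts S = 54 over n = 11 minutes.
After batch 2: Gamma(α+S, β+n) = Gamma(25.8+54, 4.9+11) = Gamma(79.8, 15.9).
Posterior mean = α/β = 79.8/15.9 = 5.0189.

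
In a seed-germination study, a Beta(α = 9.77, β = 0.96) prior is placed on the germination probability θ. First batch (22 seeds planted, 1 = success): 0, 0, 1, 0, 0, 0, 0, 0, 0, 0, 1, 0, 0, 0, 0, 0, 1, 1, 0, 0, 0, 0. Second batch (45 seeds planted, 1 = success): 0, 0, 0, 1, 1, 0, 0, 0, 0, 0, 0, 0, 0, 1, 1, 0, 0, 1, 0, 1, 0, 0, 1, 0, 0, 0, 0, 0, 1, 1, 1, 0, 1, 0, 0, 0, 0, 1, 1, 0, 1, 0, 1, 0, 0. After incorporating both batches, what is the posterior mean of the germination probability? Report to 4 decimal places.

The Beta prior is conjugate to a Binomial/Bernoulli likelihood; the update adds successes to α and failures to β.
After batch 1: Beta(9.77+4, 0.96+18) = Beta(13.77, 18.96).
After batch 2: Beta(13.77+15, 18.96+30) = Beta(28.77, 48.96).
Posterior mean = α/(α+β) = 28.77/77.73 = 0.3701.

0.3701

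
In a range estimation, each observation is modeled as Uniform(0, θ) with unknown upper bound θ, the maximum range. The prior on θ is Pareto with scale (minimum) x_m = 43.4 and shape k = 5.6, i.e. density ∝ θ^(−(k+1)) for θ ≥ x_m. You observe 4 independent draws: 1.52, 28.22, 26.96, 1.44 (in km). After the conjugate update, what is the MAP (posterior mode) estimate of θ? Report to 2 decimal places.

43.40

A Pareto(scale x_m, shape k) prior on the upper bound θ of Uniform(0, θ) is conjugate: posterior is Pareto(max(x_m, max xᵢ), k + n).
Sample maximum = 28.22; prior scale x_m = 43.4 → posterior scale = max = 43.40.
Posterior shape = 5.6 + 4 = 9.6.
The Pareto density is decreasing on [x_m, ∞), so the mode is x_m = 43.40.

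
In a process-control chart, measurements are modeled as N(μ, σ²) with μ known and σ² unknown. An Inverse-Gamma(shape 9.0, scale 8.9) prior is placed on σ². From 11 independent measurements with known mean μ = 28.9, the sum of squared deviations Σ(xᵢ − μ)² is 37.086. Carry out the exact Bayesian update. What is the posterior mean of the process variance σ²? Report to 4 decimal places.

With known mean μ and an Inverse-Gamma(α, β) prior on σ², the Normal likelihood is conjugate: posterior is Inv-Gamma(α + n/2, β + Σ(xᵢ−μ)²/2).
Posterior: Inv-Gamma(9.0 + 11/2, 8.9 + 37.086/2) = Inv-Gamma(14.50, 27.4430).
E[σ²|data] = β/(α−1) = 27.4430/13.50 = 2.0328.

2.0328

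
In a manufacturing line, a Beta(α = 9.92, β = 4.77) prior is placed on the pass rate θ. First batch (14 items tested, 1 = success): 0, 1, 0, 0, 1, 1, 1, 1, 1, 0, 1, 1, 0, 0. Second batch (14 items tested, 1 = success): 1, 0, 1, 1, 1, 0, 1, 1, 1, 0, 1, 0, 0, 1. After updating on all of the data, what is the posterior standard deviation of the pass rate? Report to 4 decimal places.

0.0730

The Beta prior is conjugate to a Binomial/Bernoulli likelihood; the update adds successes to α and failures to β.
After batch 1: Beta(9.92+8, 4.77+6) = Beta(17.92, 10.77).
After batch 2: Beta(17.92+9, 10.77+5) = Beta(26.92, 15.77).
Var = αβ/((α+β)²(α+β+1)) = 26.92·15.77/(42.69²·43.69) = 0.00533178; SD = √0.00533178 = 0.0730.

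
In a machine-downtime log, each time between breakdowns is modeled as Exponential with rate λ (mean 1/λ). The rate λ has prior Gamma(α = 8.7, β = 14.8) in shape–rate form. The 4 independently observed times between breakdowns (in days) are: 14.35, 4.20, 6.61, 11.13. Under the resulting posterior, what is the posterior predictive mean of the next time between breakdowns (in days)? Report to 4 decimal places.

With a Gamma(shape α, rate β) prior on the exponential rate λ, the posterior after n observations with total T = Σxᵢ is Gamma(α+n, β+T).
Sum of observations T = 36.29 days; n = 4.
Posterior: Gamma(8.7+4, 14.8+36.29) = Gamma(12.7, 51.09).
The predictive distribution for the next observation is Lomax; its mean is β/(α−1) = 51.09/11.7 = 4.3667.

4.3667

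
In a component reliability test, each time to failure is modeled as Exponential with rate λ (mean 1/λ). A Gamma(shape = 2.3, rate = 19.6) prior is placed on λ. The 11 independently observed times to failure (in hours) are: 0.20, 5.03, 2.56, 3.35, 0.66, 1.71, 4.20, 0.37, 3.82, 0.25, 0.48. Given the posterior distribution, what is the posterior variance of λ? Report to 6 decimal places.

With a Gamma(shape α, rate β) prior on the exponential rate λ, the posterior after n observations with total T = Σxᵢ is Gamma(α+n, β+T).
Sum of observations T = 22.63 hours; n = 11.
Posterior: Gamma(2.3+11, 19.6+22.63) = Gamma(13.3, 42.23).
Var = α/β² = 0.007458.

0.007458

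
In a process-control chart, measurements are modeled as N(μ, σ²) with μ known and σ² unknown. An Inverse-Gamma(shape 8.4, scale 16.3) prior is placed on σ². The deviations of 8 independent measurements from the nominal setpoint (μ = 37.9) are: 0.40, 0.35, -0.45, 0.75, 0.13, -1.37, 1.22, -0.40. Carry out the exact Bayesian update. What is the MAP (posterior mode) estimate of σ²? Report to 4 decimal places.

With known mean μ and an Inverse-Gamma(α, β) prior on σ², the Normal likelihood is conjugate: posterior is Inv-Gamma(α + n/2, β + Σ(xᵢ−μ)²/2).
Σ(xᵢ−μ)² = (0.40)² + (0.35)² + (-0.45)² + (0.75)² + (0.13)² + (-1.37)² + (1.22)² + (-0.40)² = 4.5897.
Posterior: Inv-Gamma(8.4 + 8/2, 16.3 + 4.5897/2) = Inv-Gamma(12.40, 18.59485).
Mode = β/(α+1) = 18.59485/13.40 = 1.3877.

1.3877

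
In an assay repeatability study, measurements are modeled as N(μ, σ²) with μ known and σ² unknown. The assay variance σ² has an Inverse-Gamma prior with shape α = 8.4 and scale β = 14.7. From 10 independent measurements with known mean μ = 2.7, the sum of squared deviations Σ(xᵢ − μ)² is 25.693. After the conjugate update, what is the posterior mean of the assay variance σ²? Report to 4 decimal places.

With known mean μ and an Inverse-Gamma(α, β) prior on σ², the Normal likelihood is conjugate: posterior is Inv-Gamma(α + n/2, β + Σ(xᵢ−μ)²/2).
Posterior: Inv-Gamma(8.4 + 10/2, 14.7 + 25.693/2) = Inv-Gamma(13.40, 27.5465).
E[σ²|data] = β/(α−1) = 27.5465/12.40 = 2.2215.

2.2215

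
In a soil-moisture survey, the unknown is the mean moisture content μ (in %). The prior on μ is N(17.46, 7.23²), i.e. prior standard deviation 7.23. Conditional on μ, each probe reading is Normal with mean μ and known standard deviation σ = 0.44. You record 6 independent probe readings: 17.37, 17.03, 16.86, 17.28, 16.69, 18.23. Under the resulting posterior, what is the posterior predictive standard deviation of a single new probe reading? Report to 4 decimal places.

For Normal data with known variance σ², a Normal(μ₀, σ₀²) prior on μ is conjugate. Posterior precision = 1/σ₀² + n/σ²; posterior mean is the precision-weighted average of μ₀ and x̄.
σ₀² = 7.23² = 52.2729, σ² = 0.44² = 0.1936; σ² + n·σ₀² = 0.1936 + 6·52.2729 = 313.831.
Posterior precision = 1/σ₀² + n/σ² = 1/52.2729 + 6/0.1936 = (σ² + n·σ₀²)/(σ₀²σ²) = 313.831/(52.2729·0.1936); posterior variance σₙ² = σ₀²σ²/(σ² + n·σ₀²) = 52.2729·0.1936/313.831 = 0.032247.
Predictive variance for one new observation = σₙ² + σ² = 52.2729·0.1936/313.831 + 0.1936 = σ²·(σ₀² + 313.831)/313.831 = 0.1936·366.1039/313.831 = 0.225847; SD = √(0.1936·366.1039/313.831) = 0.4752.

0.4752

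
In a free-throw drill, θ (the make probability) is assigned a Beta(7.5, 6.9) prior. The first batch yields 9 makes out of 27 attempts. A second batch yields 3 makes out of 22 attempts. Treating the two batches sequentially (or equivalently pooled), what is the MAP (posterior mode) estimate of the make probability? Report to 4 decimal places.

0.3013

The Beta prior is conjugate to a Binomial/Bernoulli likelihood; the update adds successes to α and failures to β.
After batch 1: Beta(7.5+9, 6.9+18) = Beta(16.5, 24.9).
After batch 2: Beta(16.5+3, 24.9+19) = Beta(19.5, 43.9).
Mode of Beta(a,b) for a,b>1 is (a−1)/(a+b−2) = 18.5/61.4 = 0.3013.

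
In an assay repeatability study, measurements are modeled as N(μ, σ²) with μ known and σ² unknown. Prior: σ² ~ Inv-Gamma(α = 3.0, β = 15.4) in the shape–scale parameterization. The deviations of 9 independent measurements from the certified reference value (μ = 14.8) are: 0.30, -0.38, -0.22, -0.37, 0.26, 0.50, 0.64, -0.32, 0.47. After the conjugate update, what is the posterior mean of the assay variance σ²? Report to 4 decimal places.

2.4823

With known mean μ and an Inverse-Gamma(α, β) prior on σ², the Normal likelihood is conjugate: posterior is Inv-Gamma(α + n/2, β + Σ(xᵢ−μ)²/2).
Σ(xᵢ−μ)² = (0.30)² + (-0.38)² + (-0.22)² + (-0.37)² + (0.26)² + (0.50)² + (0.64)² + (-0.32)² + (0.47)² = 1.4702.
Posterior: Inv-Gamma(3.0 + 9/2, 15.4 + 1.4702/2) = Inv-Gamma(7.50, 16.13510).
E[σ²|data] = β/(α−1) = 16.13510/6.50 = 2.4823.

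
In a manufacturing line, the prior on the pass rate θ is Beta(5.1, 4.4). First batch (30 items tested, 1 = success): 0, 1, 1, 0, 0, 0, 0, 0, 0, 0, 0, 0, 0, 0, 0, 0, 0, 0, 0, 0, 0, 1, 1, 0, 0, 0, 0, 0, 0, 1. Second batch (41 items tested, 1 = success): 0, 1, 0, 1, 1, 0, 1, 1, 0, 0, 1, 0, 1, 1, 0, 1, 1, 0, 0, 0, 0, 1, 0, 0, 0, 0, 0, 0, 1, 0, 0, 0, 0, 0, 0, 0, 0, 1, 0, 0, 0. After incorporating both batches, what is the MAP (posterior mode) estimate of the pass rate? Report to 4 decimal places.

0.2815

The Beta prior is conjugate to a Binomial/Bernoulli likelihood; the update adds successes to α and failures to β.
After batch 1: Beta(5.1+5, 4.4+25) = Beta(10.1, 29.4).
After batch 2: Beta(10.1+13, 29.4+28) = Beta(23.1, 57.4).
Mode of Beta(a,b) for a,b>1 is (a−1)/(a+b−2) = 22.1/78.5 = 0.2815.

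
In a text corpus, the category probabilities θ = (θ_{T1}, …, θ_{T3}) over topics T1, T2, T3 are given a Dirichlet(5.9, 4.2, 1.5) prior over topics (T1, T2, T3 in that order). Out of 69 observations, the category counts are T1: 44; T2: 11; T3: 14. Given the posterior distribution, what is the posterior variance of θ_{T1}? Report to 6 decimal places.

The Dirichlet prior is conjugate to the Multinomial likelihood: each posterior αⱼ = prior αⱼ + observed count nⱼ.
Posterior concentration: (49.9, 15.2, 15.5), total = 80.6.
Var[θ_j] = α_j(Σα−α_j)/((Σα)²(Σα+1)) = 49.9·30.7/(80.6²·81.6) = 0.002890.

0.002890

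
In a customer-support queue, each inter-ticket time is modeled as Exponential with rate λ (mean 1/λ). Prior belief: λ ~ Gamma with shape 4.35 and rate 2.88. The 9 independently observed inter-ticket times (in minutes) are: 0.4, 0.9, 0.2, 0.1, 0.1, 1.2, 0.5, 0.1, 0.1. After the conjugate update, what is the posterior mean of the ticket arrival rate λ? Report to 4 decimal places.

2.0602

With a Gamma(shape α, rate β) prior on the exponential rate λ, the posterior after n observations with total T = Σxᵢ is Gamma(α+n, β+T).
Sum of observations T = 3.6 minutes; n = 9.
Posterior: Gamma(4.35+9, 2.88+3.6) = Gamma(13.35, 6.48).
Posterior mean of λ = α/β = 13.35/6.48 = 2.0602.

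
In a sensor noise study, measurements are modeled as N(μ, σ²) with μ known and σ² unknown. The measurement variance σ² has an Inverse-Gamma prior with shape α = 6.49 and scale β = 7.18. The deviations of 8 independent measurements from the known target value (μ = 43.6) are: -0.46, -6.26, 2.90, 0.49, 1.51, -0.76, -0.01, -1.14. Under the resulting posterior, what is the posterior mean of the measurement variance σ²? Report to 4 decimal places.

3.5072

With known mean μ and an Inverse-Gamma(α, β) prior on σ², the Normal likelihood is conjugate: posterior is Inv-Gamma(α + n/2, β + Σ(xᵢ−μ)²/2).
Σ(xᵢ−μ)² = (-0.46)² + (-6.26)² + (2.90)² + (0.49)² + (1.51)² + (-0.76)² + (-0.01)² + (-1.14)² = 52.2067.
Posterior: Inv-Gamma(6.49 + 8/2, 7.18 + 52.2067/2) = Inv-Gamma(10.49, 33.28335).
E[σ²|data] = β/(α−1) = 33.28335/9.49 = 3.5072.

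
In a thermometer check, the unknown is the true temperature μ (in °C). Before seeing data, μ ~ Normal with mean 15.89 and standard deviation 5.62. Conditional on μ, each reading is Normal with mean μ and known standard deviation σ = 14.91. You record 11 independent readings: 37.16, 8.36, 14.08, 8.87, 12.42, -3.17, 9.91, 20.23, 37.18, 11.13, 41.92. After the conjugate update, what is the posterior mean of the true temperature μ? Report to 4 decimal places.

17.1817

For Normal data with known variance σ², a Normal(μ₀, σ₀²) prior on μ is conjugate. Posterior precision = 1/σ₀² + n/σ²; posterior mean is the precision-weighted average of μ₀ and x̄.
Σxᵢ = 37.16 + 8.36 + 14.08 + 8.87 + 12.42 + (-3.17) + 9.91 + 20.23 + 37.18 + 11.13 + 41.92 = 198.09, so n·x̄ = 198.09.
σ₀² = 5.62² = 31.5844, σ² = 14.91² = 222.3081; σ² + n·σ₀² = 222.3081 + 11·31.5844 = 569.7365.
Posterior mean = (μ₀/σ₀² + n·x̄/σ²)/(1/σ₀² + n/σ²) = (σ²·μ₀ + σ₀²·n·x̄)/(σ² + n·σ₀²) = (222.3081·15.89 + 31.5844·198.09)/569.7365 = 9789.029505/569.7365 = 17.1817.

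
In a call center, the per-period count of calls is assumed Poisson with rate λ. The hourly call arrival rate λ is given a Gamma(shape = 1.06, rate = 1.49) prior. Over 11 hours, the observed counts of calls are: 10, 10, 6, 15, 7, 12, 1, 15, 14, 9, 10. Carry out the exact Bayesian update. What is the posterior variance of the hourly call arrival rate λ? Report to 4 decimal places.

0.7055

With a Gamma(shape α, rate β) prior, the Poisson likelihood is conjugate: the posterior is Gamma(α + ΣXᵢ, β + n).
Sum of counts S = 109 over n = 11 hours.
Posterior: Gamma(α+S, β+n) = Gamma(1.06+109, 1.49+11) = Gamma(110.06, 12.49).
Var = α/β² = 110.06/12.49² = 0.7055.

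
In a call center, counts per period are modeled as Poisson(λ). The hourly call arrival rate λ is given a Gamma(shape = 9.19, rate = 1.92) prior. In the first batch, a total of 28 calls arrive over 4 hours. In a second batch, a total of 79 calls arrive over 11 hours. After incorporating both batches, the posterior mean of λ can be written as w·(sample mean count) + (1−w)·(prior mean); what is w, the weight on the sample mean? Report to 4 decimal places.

With a Gamma(shape α, rate β) prior, the Poisson likelihood is conjugate: the posterior is Gamma(α + ΣXᵢ, β + n).
Total number of hours: n = 4 + 11 = 15.
Posterior mean = (α₀+S)/(β₀+n) = [n/(β₀+n)]·(S/n) + [β₀/(β₀+n)]·(α₀/β₀), so only n and β₀ enter the weight.
Weight on data w = n/(β₀+n) = 15/(1.92+15) = 15/16.92 = 0.8865.

0.8865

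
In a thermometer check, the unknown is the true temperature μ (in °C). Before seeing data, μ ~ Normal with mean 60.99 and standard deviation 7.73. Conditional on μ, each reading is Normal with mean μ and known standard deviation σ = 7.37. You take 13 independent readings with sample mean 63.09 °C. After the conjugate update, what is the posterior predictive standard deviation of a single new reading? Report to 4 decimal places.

7.6303

For Normal data with known variance σ², a Normal(μ₀, σ₀²) prior on μ is conjugate. Posterior precision = 1/σ₀² + n/σ²; posterior mean is the precision-weighted average of μ₀ and x̄.
σ₀² = 7.73² = 59.7529, σ² = 7.37² = 54.3169; σ² + n·σ₀² = 54.3169 + 13·59.7529 = 831.1046.
Posterior precision = 1/σ₀² + n/σ² = 1/59.7529 + 13/54.3169 = (σ² + n·σ₀²)/(σ₀²σ²) = 831.1046/(59.7529·54.3169); posterior variance σₙ² = σ₀²σ²/(σ² + n·σ₀²) = 59.7529·54.3169/831.1046 = 3.905155.
Predictive variance for one new observation = σₙ² + σ² = 59.7529·54.3169/831.1046 + 54.3169 = σ²·(σ₀² + 831.1046)/831.1046 = 54.3169·890.8575/831.1046 = 58.222055; SD = √(54.3169·890.8575/831.1046) = 7.6303.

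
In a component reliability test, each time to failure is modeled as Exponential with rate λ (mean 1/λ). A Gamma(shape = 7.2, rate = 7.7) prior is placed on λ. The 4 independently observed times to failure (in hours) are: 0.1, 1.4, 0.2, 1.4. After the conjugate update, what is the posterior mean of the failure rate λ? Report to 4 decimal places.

With a Gamma(shape α, rate β) prior on the exponential rate λ, the posterior after n observations with total T = Σxᵢ is Gamma(α+n, β+T).
Sum of observations T = 3.1 hours; n = 4.
Posterior: Gamma(7.2+4, 7.7+3.1) = Gamma(11.2, 10.8).
Posterior mean of λ = α/β = 11.2/10.8 = 1.0370.

1.0370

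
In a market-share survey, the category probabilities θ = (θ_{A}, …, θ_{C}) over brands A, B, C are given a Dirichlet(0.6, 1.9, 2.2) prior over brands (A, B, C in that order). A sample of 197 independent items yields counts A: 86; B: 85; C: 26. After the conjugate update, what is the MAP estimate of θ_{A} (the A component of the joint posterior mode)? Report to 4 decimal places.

0.4308

The Dirichlet prior is conjugate to the Multinomial likelihood: each posterior αⱼ = prior αⱼ + observed count nⱼ.
Posterior concentration: (86.6, 86.9, 28.2), total = 201.7.
Joint mode component: (α_{A}−1)/(Σα−K) = 85.6/198.7 = 0.4308.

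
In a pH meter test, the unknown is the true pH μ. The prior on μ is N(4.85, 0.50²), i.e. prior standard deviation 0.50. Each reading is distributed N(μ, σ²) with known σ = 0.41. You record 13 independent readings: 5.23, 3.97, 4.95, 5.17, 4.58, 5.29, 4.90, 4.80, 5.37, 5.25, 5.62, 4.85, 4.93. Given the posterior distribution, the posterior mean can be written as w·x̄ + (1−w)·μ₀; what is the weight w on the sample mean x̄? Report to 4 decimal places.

0.9508

For Normal data with known variance σ², a Normal(μ₀, σ₀²) prior on μ is conjugate. Posterior precision = 1/σ₀² + n/σ²; posterior mean is the precision-weighted average of μ₀ and x̄.
σ₀² = 0.50² = 0.25, σ² = 0.41² = 0.1681. Prior precision 1/σ₀² = 1/0.25; data precision n/σ² = 13/0.1681.
w = (n/σ²)/(1/σ₀² + n/σ²) = n·σ₀²/(σ² + n·σ₀²) = 13·0.25/(0.1681 + 13·0.25) = 3.25/3.4181 = 0.9508.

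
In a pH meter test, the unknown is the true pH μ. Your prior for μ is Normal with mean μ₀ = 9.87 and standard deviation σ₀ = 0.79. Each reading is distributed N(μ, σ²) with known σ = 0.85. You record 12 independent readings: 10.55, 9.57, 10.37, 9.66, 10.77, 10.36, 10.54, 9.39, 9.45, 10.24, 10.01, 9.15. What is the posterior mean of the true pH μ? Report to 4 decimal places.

9.9931

For Normal data with known variance σ², a Normal(μ₀, σ₀²) prior on μ is conjugate. Posterior precision = 1/σ₀² + n/σ²; posterior mean is the precision-weighted average of μ₀ and x̄.
Σxᵢ = 10.55 + 9.57 + 10.37 + 9.66 + 10.77 + 10.36 + 10.54 + 9.39 + 9.45 + 10.24 + 10.01 + 9.15 = 120.06, so n·x̄ = 120.06.
σ₀² = 0.79² = 0.6241, σ² = 0.85² = 0.7225; σ² + n·σ₀² = 0.7225 + 12·0.6241 = 8.2117.
Posterior mean = (μ₀/σ₀² + n·x̄/σ²)/(1/σ₀² + n/σ²) = (σ²·μ₀ + σ₀²·n·x̄)/(σ² + n·σ₀²) = (0.7225·9.87 + 0.6241·120.06)/8.2117 = 82.060521/8.2117 = 9.9931.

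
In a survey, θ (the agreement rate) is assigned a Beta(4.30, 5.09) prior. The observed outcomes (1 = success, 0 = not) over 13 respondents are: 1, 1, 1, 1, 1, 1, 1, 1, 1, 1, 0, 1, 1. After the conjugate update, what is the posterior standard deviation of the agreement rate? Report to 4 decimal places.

0.0920

The Beta prior is conjugate to a Binomial/Bernoulli likelihood; the update adds successes to α and failures to β.
Posterior: Beta(α+k, β+n−k) = Beta(4.30+12, 5.09+1) = Beta(16.30, 6.09).
Var = αβ/((α+β)²(α+β+1)) = 16.30·6.09/(22.39²·23.39) = 0.00846577; SD = √0.00846577 = 0.0920.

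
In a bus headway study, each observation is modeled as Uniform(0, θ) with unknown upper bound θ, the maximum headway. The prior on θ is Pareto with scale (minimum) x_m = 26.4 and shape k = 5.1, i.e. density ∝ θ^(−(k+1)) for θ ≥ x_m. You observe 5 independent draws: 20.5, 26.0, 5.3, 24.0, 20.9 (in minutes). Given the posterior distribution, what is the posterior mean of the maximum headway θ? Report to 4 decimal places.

29.3011

A Pareto(scale x_m, shape k) prior on the upper bound θ of Uniform(0, θ) is conjugate: posterior is Pareto(max(x_m, max xᵢ), k + n).
Sample maximum = 26.0; prior scale x_m = 26.4 → posterior scale = max = 26.4.
Posterior shape = 5.1 + 5 = 10.1.
E[θ|data] = k·x_m/(k−1) = 10.1·26.4/9.1 = 29.3011.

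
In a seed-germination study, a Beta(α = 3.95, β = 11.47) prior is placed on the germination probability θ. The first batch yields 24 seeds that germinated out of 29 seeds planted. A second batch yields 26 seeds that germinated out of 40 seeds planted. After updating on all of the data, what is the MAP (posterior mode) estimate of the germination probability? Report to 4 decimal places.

The Beta prior is conjugate to a Binomial/Bernoulli likelihood; the update adds successes to α and failures to β.
After batch 1: Beta(3.95+24, 11.47+5) = Beta(27.95, 16.47).
After batch 2: Beta(27.95+26, 16.47+14) = Beta(53.95, 30.47).
Mode of Beta(a,b) for a,b>1 is (a−1)/(a+b−2) = 52.95/82.42 = 0.6424.

0.6424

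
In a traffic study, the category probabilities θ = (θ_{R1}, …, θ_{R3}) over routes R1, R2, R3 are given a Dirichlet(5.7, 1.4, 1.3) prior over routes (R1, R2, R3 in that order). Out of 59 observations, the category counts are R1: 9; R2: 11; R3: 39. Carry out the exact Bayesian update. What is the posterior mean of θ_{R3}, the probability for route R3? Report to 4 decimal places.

The Dirichlet prior is conjugate to the Multinomial likelihood: each posterior αⱼ = prior αⱼ + observed count nⱼ.
Posterior concentration: (14.7, 12.4, 40.3), total = 67.4.
E[θ_{R3}|data] = α_{R3}/Σα = 40.3/67.4 = 0.5979.

0.5979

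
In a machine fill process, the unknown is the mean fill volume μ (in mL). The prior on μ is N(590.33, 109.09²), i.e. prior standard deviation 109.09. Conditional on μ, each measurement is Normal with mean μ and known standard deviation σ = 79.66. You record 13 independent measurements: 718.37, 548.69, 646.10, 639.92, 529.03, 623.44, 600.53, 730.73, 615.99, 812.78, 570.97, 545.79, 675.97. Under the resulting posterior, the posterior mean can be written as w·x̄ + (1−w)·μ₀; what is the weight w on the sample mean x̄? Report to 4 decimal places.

0.9606

For Normal data with known variance σ², a Normal(μ₀, σ₀²) prior on μ is conjugate. Posterior precision = 1/σ₀² + n/σ²; posterior mean is the precision-weighted average of μ₀ and x̄.
σ₀² = 109.09² = 11900.6281, σ² = 79.66² = 6345.7156. Prior precision 1/σ₀² = 1/11900.6281; data precision n/σ² = 13/6345.7156.
w = (n/σ²)/(1/σ₀² + n/σ²) = n·σ₀²/(σ² + n·σ₀²) = 13·11900.6281/(6345.7156 + 13·11900.6281) = 154708.1653/161053.8809 = 0.9606.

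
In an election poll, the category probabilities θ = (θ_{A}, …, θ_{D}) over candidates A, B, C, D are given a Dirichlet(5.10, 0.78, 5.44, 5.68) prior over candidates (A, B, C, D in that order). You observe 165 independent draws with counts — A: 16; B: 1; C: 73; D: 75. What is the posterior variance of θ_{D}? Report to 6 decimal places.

0.001349

The Dirichlet prior is conjugate to the Multinomial likelihood: each posterior αⱼ = prior αⱼ + observed count nⱼ.
Posterior concentration: (21.10, 1.78, 78.44, 80.68), total = 182.00.
Var[θ_j] = α_j(Σα−α_j)/((Σα)²(Σα+1)) = 80.68·101.32/(182.00²·183.00) = 0.001349.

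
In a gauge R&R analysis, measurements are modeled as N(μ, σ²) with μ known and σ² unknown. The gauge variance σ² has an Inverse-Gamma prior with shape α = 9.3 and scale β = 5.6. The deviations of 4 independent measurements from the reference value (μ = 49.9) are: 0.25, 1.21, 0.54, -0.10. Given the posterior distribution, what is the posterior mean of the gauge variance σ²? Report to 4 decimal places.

With known mean μ and an Inverse-Gamma(α, β) prior on σ², the Normal likelihood is conjugate: posterior is Inv-Gamma(α + n/2, β + Σ(xᵢ−μ)²/2).
Σ(xᵢ−μ)² = (0.25)² + (1.21)² + (0.54)² + (-0.10)² = 1.8282.
Posterior: Inv-Gamma(9.3 + 4/2, 5.6 + 1.8282/2) = Inv-Gamma(11.30, 6.51410).
E[σ²|data] = β/(α−1) = 6.51410/10.30 = 0.6324.

0.6324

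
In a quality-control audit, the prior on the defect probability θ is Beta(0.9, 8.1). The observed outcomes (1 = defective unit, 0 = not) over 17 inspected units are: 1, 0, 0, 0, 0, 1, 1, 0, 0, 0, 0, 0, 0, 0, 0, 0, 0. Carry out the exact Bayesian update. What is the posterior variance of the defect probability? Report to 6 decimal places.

The Beta prior is conjugate to a Binomial/Bernoulli likelihood; the update adds successes to α and failures to β.
Posterior: Beta(α+k, β+n−k) = Beta(0.9+3, 8.1+14) = Beta(3.9, 22.1).
Var = αβ/((α+β)²(α+β+1)) = 3.9·22.1/(26.0²·27.0) = 0.004722.

0.004722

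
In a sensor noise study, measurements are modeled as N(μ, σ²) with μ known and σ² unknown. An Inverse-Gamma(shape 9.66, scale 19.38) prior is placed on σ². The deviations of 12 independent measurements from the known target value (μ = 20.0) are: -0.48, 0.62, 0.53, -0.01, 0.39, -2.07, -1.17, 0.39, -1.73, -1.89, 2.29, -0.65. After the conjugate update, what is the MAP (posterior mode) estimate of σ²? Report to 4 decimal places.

1.7361

With known mean μ and an Inverse-Gamma(α, β) prior on σ², the Normal likelihood is conjugate: posterior is Inv-Gamma(α + n/2, β + Σ(xᵢ−μ)²/2).
Σ(xᵢ−μ)² = (-0.48)² + (0.62)² + (0.53)² + (-0.01)² + (0.39)² + (-2.07)² + (-1.17)² + (0.39)² + (-1.73)² + (-1.89)² + (2.29)² + (-0.65)² = 19.0854.
Posterior: Inv-Gamma(9.66 + 12/2, 19.38 + 19.0854/2) = Inv-Gamma(15.66, 28.92270).
Mode = β/(α+1) = 28.92270/16.66 = 1.7361.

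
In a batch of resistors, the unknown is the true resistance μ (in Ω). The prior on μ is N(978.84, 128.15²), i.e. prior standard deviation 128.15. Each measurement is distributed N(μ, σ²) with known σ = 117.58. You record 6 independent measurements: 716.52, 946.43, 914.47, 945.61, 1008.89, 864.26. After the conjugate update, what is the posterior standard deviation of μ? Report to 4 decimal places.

For Normal data with known variance σ², a Normal(μ₀, σ₀²) prior on μ is conjugate. Posterior precision = 1/σ₀² + n/σ²; posterior mean is the precision-weighted average of μ₀ and x̄.
σ₀² = 128.15² = 16422.4225, σ² = 117.58² = 13825.0564; σ² + n·σ₀² = 13825.0564 + 6·16422.4225 = 112359.5914.
Posterior precision = 1/σ₀² + n/σ² = 1/16422.4225 + 6/13825.0564 = (σ² + n·σ₀²)/(σ₀²σ²) = 112359.5914/(16422.4225·13825.0564); posterior variance σₙ² = σ₀²σ²/(σ² + n·σ₀²) = 16422.4225·13825.0564/112359.5914 = 2020.663429.
Posterior SD = √σₙ² = √(16422.4225·13825.0564/112359.5914) = 44.9518.

44.9518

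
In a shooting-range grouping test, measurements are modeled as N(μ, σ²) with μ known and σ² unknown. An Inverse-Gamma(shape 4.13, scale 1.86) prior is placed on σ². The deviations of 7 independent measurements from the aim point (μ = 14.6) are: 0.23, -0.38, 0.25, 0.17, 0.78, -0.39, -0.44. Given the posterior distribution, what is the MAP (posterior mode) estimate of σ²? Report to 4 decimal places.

0.2875

With known mean μ and an Inverse-Gamma(α, β) prior on σ², the Normal likelihood is conjugate: posterior is Inv-Gamma(α + n/2, β + Σ(xᵢ−μ)²/2).
Σ(xᵢ−μ)² = (0.23)² + (-0.38)² + (0.25)² + (0.17)² + (0.78)² + (-0.39)² + (-0.44)² = 1.2428.
Posterior: Inv-Gamma(4.13 + 7/2, 1.86 + 1.2428/2) = Inv-Gamma(7.63, 2.48140).
Mode = β/(α+1) = 2.48140/8.63 = 0.2875.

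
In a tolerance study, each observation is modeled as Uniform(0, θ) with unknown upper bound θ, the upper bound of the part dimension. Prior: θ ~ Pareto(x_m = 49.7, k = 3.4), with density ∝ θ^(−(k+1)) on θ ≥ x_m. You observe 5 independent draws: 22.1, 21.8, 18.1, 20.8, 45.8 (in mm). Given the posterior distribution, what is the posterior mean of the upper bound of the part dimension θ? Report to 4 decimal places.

56.4162

A Pareto(scale x_m, shape k) prior on the upper bound θ of Uniform(0, θ) is conjugate: posterior is Pareto(max(x_m, max xᵢ), k + n).
Sample maximum = 45.8; prior scale x_m = 49.7 → posterior scale = max = 49.7.
Posterior shape = 3.4 + 5 = 8.4.
E[θ|data] = k·x_m/(k−1) = 8.4·49.7/7.4 = 56.4162.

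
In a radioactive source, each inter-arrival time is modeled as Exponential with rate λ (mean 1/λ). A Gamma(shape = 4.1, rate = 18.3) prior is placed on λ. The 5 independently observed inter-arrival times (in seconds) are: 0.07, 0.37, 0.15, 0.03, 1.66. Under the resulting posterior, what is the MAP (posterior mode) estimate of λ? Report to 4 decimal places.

0.3936

With a Gamma(shape α, rate β) prior on the exponential rate λ, the posterior after n observations with total T = Σxᵢ is Gamma(α+n, β+T).
Sum of observations T = 2.28 seconds; n = 5.
Posterior: Gamma(4.1+5, 18.3+2.28) = Gamma(9.1, 20.58).
Mode = (α−1)/β = 0.3936.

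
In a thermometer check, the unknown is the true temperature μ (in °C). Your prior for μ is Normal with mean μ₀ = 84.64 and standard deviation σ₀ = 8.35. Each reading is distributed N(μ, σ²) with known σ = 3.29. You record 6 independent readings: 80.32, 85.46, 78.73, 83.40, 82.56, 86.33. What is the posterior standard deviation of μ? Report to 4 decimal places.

1.3261

For Normal data with known variance σ², a Normal(μ₀, σ₀²) prior on μ is conjugate. Posterior precision = 1/σ₀² + n/σ²; posterior mean is the precision-weighted average of μ₀ and x̄.
σ₀² = 8.35² = 69.7225, σ² = 3.29² = 10.8241; σ² + n·σ₀² = 10.8241 + 6·69.7225 = 429.1591.
Posterior precision = 1/σ₀² + n/σ² = 1/69.7225 + 6/10.8241 = (σ² + n·σ₀²)/(σ₀²σ²) = 429.1591/(69.7225·10.8241); posterior variance σₙ² = σ₀²σ²/(σ² + n·σ₀²) = 69.7225·10.8241/429.1591 = 1.758516.
Posterior SD = √σₙ² = √(69.7225·10.8241/429.1591) = 1.3261.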